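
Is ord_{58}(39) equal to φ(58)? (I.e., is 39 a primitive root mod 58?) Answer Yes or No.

φ(58) = φ(2)·φ(29) = 1·28 = 28 = 2^2 · 7.
Test 39^(28/q) mod 58 for each prime factor q of 28:
39^14 ≡ 57 (mod 58)  [q = 2: ≢ 1 ✓]
39^4 ≡ 53 (mod 58)  [q = 7: ≢ 1 ✓]
All checks pass, so 39 has order 28 and is a primitive root modulo 58.

Yes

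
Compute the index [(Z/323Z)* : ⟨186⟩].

16

The order of 186 must divide φ(323) = φ(17·19) = (17−1)·(19−1) = 16·18 = 288 = 2^5 · 3^2.
Divisors of 288: 1, 2, 3, 4, 6, 8, 9, 12, 16, 18, 24, 32, 36, 48, 72, 96, 144, 288.
Check 186^d mod 323 for each divisor in increasing order:
186^1 ≡ 186
186^2 ≡ 35
186^3 ≡ 50
186^4 ≡ 256
186^6 ≡ 239
186^8 ≡ 290
186^9 ≡ 322
186^12 ≡ 273
186^16 ≡ 120
186^18 ≡ 1
Thus |⟨186⟩| = ord(186) = 18.
Index = |(Z/323Z)^×| / |⟨186⟩| = 288 / 18 = 16.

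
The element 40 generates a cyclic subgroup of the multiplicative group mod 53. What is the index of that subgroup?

The order of 40 must divide φ(53) = 53 − 1 = 52 = 2^2 · 13.
Divisors of 52: 1, 2, 4, 13, 26, 52.
Test each divisor d:
40^1 ≡ 40 (mod 53)
40^2 ≡ 10 (mod 53)
40^4 ≡ 47 (mod 53)
40^13 ≡ 52 (mod 53)
40^26 ≡ 1 (mod 53) ✓
So ord_53(40) = 26, hence |⟨40⟩| = 26.
The index is φ(53) / ord(40) = 52 / 26 = 2.

2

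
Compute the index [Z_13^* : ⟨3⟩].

ord(3) | φ(13) = 13 − 1 = 12 = 2^2 · 3.
Divisors of 12: 1, 2, 3, 4, 6, 12.
Evaluate successive powers at the divisors of 12:
3^1 ≡ 3
3^2 ≡ 9
3^3 ≡ 1
Thus |⟨3⟩| = ord(3) = 3.
The index is φ(13) / ord(3) = 12 / 3 = 4.

4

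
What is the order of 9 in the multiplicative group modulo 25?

10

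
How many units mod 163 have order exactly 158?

φ(163) = 163 − 1 = 162 = 2 · 3^4.
In a cyclic group of order 162, there are φ(d) elements of order d for each divisor d of 162, and zero for non-divisors.
Here 162 is not a multiple of 158, so there are no elements of order 158.

0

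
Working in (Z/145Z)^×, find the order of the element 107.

28

ord(107) | φ(145) = φ(5·29) = (5−1)·(29−1) = 4·28 = 112 = 2^4 · 7.
Divisors of 112: 1, 2, 4, 7, 8, 14, 16, 28, 56, 112.
Evaluate successive powers at the divisors of 112:
107^1 ≡ 107
107^2 ≡ 139
107^4 ≡ 36
107^7 ≡ 88
107^8 ≡ 136
107^14 ≡ 59
107^16 ≡ 81
107^28 ≡ 1
The smallest such exponent is 28, so the order of 107 is 28.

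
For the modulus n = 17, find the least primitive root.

3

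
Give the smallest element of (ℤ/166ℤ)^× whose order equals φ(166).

φ(166) = φ(2)·φ(83) = 1·82 = 82 = 2 · 41.
g is a primitive root iff g^(82/q) ≢ 1 (mod 166) for each prime q ∈ {2, 41}.
g = 2: gcd(2, 166) = 2 > 1, not a unit — skip.
g = 3: 3^41 ≡ 1 — hits 1, so not a primitive root.
g = 4: gcd(4, 166) = 2 > 1, not a unit — skip.
g = 5: 5^41 ≡ 165; 5^2 ≡ 25 — none is 1, so 5 is a primitive root.
The smallest primitive root modulo 166 is 5.

5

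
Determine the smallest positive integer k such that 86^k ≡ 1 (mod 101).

By Lagrange's theorem, ord_101(86) divides φ(101) = 101 − 1 = 100 = 2^2 · 5^2.
Divisors of 100: 1, 2, 4, 5, 10, 20, 25, 50, 100.
Check 86^d mod 101 for each divisor in increasing order:
86^1 ≡ 86 (mod 101)
86^2 ≡ 23 (mod 101)
86^4 ≡ 24 (mod 101)
86^5 ≡ 44 (mod 101)
86^10 ≡ 17 (mod 101)
86^20 ≡ 87 (mod 101)
86^25 ≡ 91 (mod 101)
86^50 ≡ 100 (mod 101)
86^100 ≡ 1 (mod 101) ✓
Hence ord(86) = 100.

100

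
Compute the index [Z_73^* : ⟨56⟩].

3

Since 56 ∈ (Z/73Z)^×, its order divides φ(73) = 73 − 1 = 72 = 2^3 · 3^2.
Divisors of 72: 1, 2, 3, 4, 6, 8, 9, 12, 18, 24, 36, 72.
Evaluate successive powers at the divisors of 72:
56^1 ≡ 56 (mod 73)
56^2 ≡ 70 (mod 73)
56^3 ≡ 51 (mod 73)
56^4 ≡ 9 (mod 73)
56^6 ≡ 46 (mod 73)
56^8 ≡ 8 (mod 73)
56^9 ≡ 10 (mod 73)
56^12 ≡ 72 (mod 73)
56^18 ≡ 27 (mod 73)
56^24 ≡ 1 (mod 73) ✓
The order of 56 is 24, so the subgroup it generates has 24 elements.
[(Z/73Z)^× : ⟨56⟩] = 72/24 = 3.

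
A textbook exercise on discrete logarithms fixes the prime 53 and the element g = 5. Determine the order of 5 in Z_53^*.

The order of 5 must divide φ(53) = 53 − 1 = 52 = 2^2 · 13.
Divisors of 52: 1, 2, 4, 13, 26, 52.
Test each divisor d:
5^1 ≡ 5
5^2 ≡ 25
5^4 ≡ 42
5^13 ≡ 23
5^26 ≡ 52
5^52 ≡ 1
So ord_53(5) = 52.

52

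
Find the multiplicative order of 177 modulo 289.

272

Since 177 ∈ (Z/289Z)^×, its order divides φ(289) = φ(17^2) = 17·(17−1) = 272 = 2^4 · 17.
Divisors of 272: 1, 2, 4, 8, 16, 17, 34, 68, 136, 272.
Compute 177^d (mod 289) for the divisors d until we hit 1:
177^1 ≡ 177
177^2 ≡ 117
177^4 ≡ 106
177^8 ≡ 254
177^16 ≡ 69
177^17 ≡ 75
177^34 ≡ 134
177^68 ≡ 38
177^136 ≡ 288
177^272 ≡ 1
So ord_289(177) = 272.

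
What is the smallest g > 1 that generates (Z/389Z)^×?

φ(389) = 389 − 1 = 388 = 2^2 · 97.
g is a primitive root iff g^(388/q) ≢ 1 (mod 389) for each prime q ∈ {2, 97}.
g = 2: 2^194 ≡ 388; 2^4 ≡ 16 — none is 1, so 2 is a primitive root.
The smallest primitive root modulo 389 is 2.

2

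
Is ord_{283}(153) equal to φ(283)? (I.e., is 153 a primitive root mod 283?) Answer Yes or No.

Yes

φ(283) = 283 − 1 = 282 = 2 · 3 · 47.
An element g generates (Z/283Z)^× iff g^(282/q) ≢ 1 (mod 283) for each prime q ∈ {2, 3, 47}.
153^141 ≡ 282 (mod 283)  [q = 2: ≢ 1 ✓]
153^94 ≡ 238 (mod 283)  [q = 3: ≢ 1 ✓]
153^6 ≡ 230 (mod 283)  [q = 47: ≢ 1 ✓]
All checks pass, so 153 has order 282 and is a primitive root modulo 283.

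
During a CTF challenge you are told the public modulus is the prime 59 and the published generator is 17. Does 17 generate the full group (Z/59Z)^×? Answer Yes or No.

φ(59) = 59 − 1 = 58 = 2 · 29.
It suffices to check that the order of 17 is not a proper divisor of 58: compute 17^(58/q) for q ∈ {2, 29}.
17^29 ≡ 1 (mod 59)  [q = 2: ≡ 1 ✗]
17^2 ≡ 53 (mod 59)  [q = 29: ≢ 1 ✓]
Since 17^29 ≡ 1, the order of 17 divides 29 < 58, so 17 is not a primitive root.

No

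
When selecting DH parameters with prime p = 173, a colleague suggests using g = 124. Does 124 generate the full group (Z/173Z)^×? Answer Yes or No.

No

φ(173) = 173 − 1 = 172 = 2^2 · 43.
It suffices to check that the order of 124 is not a proper divisor of 172: compute 124^(172/q) for q ∈ {2, 43}.
124^86 ≡ 1 (mod 173)  [q = 2: ≡ 1 ✗]
124^4 ≡ 95 (mod 173)  [q = 43: ≢ 1 ✓]
124^86 ≡ 1 shows ord(124) | 86, strictly less than φ(173); not a primitive root.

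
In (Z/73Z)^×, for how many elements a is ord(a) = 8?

φ(73) = 73 − 1 = 72 = 2^3 · 3^2.
(Z/73Z)^× is cyclic (|G| = 72); a cyclic group of order m has exactly φ(d) elements of each order d | m, and none otherwise.
8 = 2^3 divides 72, and φ(8) = 4.

4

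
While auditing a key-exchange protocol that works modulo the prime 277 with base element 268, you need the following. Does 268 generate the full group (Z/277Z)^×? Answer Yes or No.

φ(277) = 277 − 1 = 276 = 2^2 · 3 · 23.
268 is a primitive root mod 277 iff 268^(φ(277)/q) ≢ 1 for every prime q | φ(277), i.e. q ∈ {2, 3, 23}.
268^138 ≡ 1 (mod 277)  [q = 2: ≡ 1 ✗]
268^92 ≡ 116 (mod 277)  [q = 3: ≢ 1 ✓]
268^12 ≡ 203 (mod 277)  [q = 23: ≢ 1 ✓]
268^138 ≡ 1 shows ord(268) | 138, strictly less than φ(277); not a primitive root.

No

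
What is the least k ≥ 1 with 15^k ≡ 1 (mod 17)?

8

By Lagrange's theorem, ord_17(15) divides φ(17) = 17 − 1 = 16 = 2^4.
Divisors of 16: 1, 2, 4, 8, 16.
Evaluate successive powers at the divisors of 16:
15^1 ≡ 15
15^2 ≡ 4
15^4 ≡ 16
15^8 ≡ 1
The smallest such exponent is 8, so the order of 15 is 8.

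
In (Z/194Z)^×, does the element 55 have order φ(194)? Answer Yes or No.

No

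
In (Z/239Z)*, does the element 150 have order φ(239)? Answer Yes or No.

No

φ(239) = 239 − 1 = 238 = 2 · 7 · 17.
Test 150^(238/q) mod 239 for each prime factor q of 238:
150^119 ≡ 1 (mod 239)  [q = 2: ≡ 1 ✗]
150^34 ≡ 201 (mod 239)  [q = 7: ≢ 1 ✓]
150^14 ≡ 75 (mod 239)  [q = 17: ≢ 1 ✓]
Since 150^119 ≡ 1, the order of 150 divides 119 < 238, so 150 is not a primitive root.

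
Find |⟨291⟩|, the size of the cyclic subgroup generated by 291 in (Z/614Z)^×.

102

The order of 291 must divide φ(614) = φ(2)·φ(307) = 1·306 = 306 = 2 · 3^2 · 17.
Divisors of 306: 1, 2, 3, 6, 9, 17, 18, 34, 51, 102, 153, 306.
Check 291^d mod 614 for each divisor in increasing order:
291^1 ≡ 291 (mod 614)
291^2 ≡ 563 (mod 614)
291^3 ≡ 509 (mod 614)
291^6 ≡ 587 (mod 614)
291^9 ≡ 379 (mod 614)
291^17 ≡ 597 (mod 614)
291^18 ≡ 579 (mod 614)
291^34 ≡ 289 (mod 614)
291^51 ≡ 613 (mod 614)
291^102 ≡ 1 (mod 614) ✓
The smallest such exponent is 102, so the order of 291 is 102.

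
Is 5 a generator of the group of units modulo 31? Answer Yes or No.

No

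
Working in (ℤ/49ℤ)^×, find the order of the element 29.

7

ord(29) | φ(49) = φ(7^2) = 7·(7−1) = 42 = 2 · 3 · 7.
Divisors of 42: 1, 2, 3, 6, 7, 14, 21, 42.
Compute 29^d (mod 49) for the divisors d until we hit 1:
29^1 ≡ 29 (mod 49)
29^2 ≡ 8 (mod 49)
29^3 ≡ 36 (mod 49)
29^6 ≡ 22 (mod 49)
29^7 ≡ 1 (mod 49) ✓
Hence ord(29) = 7.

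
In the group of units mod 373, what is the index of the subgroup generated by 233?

3

Since 233 ∈ (Z/373Z)^×, its order divides φ(373) = 373 − 1 = 372 = 2^2 · 3 · 31.
Divisors of 372: 1, 2, 3, 4, 6, 12, 31, 62, 93, 124, 186, 372.
Evaluate successive powers at the divisors of 372:
233^1 ≡ 233 (mod 373)
233^2 ≡ 204 (mod 373)
233^3 ≡ 161 (mod 373)
233^4 ≡ 213 (mod 373)
233^6 ≡ 184 (mod 373)
233^12 ≡ 286 (mod 373)
233^31 ≡ 104 (mod 373)
233^62 ≡ 372 (mod 373)
233^93 ≡ 269 (mod 373)
233^124 ≡ 1 (mod 373) ✓
The order of 233 is 124, so the subgroup it generates has 124 elements.
[(Z/373Z)^× : ⟨233⟩] = 372/124 = 3.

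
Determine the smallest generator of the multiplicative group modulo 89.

3

φ(89) = 89 − 1 = 88 = 2^3 · 11.
Test candidates g = 2, 3, … against the prime factors q ∈ {2, 11} of φ(89): g is a generator iff g^(88/q) ≢ 1 for every such q.
g = 2: 2^44 ≡ 1 — hits 1, so not a primitive root.
g = 3: 3^44 ≡ 88; 3^8 ≡ 64 — none is 1, so 3 is a primitive root.
So 3 is the smallest generator of (Z/89Z)^×.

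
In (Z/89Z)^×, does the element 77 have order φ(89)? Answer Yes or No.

No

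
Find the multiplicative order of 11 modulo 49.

Since 11 ∈ (Z/49Z)^×, its order divides φ(49) = φ(7^2) = 7·(7−1) = 42 = 2 · 3 · 7.
Divisors of 42: 1, 2, 3, 6, 7, 14, 21, 42.
Test each divisor d:
11^1 ≡ 11 (mod 49)
11^2 ≡ 23 (mod 49)
11^3 ≡ 8 (mod 49)
11^6 ≡ 15 (mod 49)
11^7 ≡ 18 (mod 49)
11^14 ≡ 30 (mod 49)
11^21 ≡ 1 (mod 49) ✓
Hence ord(11) = 21.

21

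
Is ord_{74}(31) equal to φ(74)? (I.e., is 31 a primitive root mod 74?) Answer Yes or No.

No

φ(74) = φ(2)·φ(37) = 1·36 = 36 = 2^2 · 3^2.
It suffices to check that the order of 31 is not a proper divisor of 36: compute 31^(36/q) for q ∈ {2, 3}.
31^18 ≡ 73 (mod 74)  [q = 2: ≢ 1 ✓]
31^12 ≡ 1 (mod 74)  [q = 3: ≡ 1 ✗]
31^12 ≡ 1 shows ord(31) | 12, strictly less than φ(74); not a primitive root.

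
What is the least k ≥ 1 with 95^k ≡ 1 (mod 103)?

The order of 95 must divide φ(103) = 103 − 1 = 102 = 2 · 3 · 17.
Divisors of 102: 1, 2, 3, 6, 17, 34, 51, 102.
Evaluate successive powers at the divisors of 102:
95^1 ≡ 95
95^2 ≡ 64
95^3 ≡ 3
95^6 ≡ 9
95^17 ≡ 102
95^34 ≡ 1
Hence ord(95) = 34.

34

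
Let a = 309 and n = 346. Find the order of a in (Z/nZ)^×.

43

ord(309) | φ(346) = φ(2)·φ(173) = 1·172 = 172 = 2^2 · 43.
Divisors of 172: 1, 2, 4, 43, 86, 172.
Check 309^d mod 346 for each divisor in increasing order:
309^1 ≡ 309 (mod 346)
309^2 ≡ 331 (mod 346)
309^4 ≡ 225 (mod 346)
309^43 ≡ 1 (mod 346) ✓
The smallest such exponent is 43, so the order of 309 is 43.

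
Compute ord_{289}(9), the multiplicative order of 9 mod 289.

By Lagrange's theorem, ord_289(9) divides φ(289) = φ(17^2) = 17·(17−1) = 272 = 2^4 · 17.
Divisors of 272: 1, 2, 4, 8, 16, 17, 34, 68, 136, 272.
Check 9^d mod 289 for each divisor in increasing order:
9^1 ≡ 9
9^2 ≡ 81
9^4 ≡ 203
9^8 ≡ 171
9^16 ≡ 52
9^17 ≡ 179
9^34 ≡ 251
9^68 ≡ 288
9^136 ≡ 1
Therefore the multiplicative order of 9 modulo 289 is 136.

136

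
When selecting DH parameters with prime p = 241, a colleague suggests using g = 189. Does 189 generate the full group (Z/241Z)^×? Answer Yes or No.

Yes

φ(241) = 241 − 1 = 240 = 2^4 · 3 · 5.
Test 189^(240/q) mod 241 for each prime factor q of 240:
189^120 ≡ 240 (mod 241)  [q = 2: ≢ 1 ✓]
189^80 ≡ 15 (mod 241)  [q = 3: ≢ 1 ✓]
189^48 ≡ 87 (mod 241)  [q = 5: ≢ 1 ✓]
None equal 1, so ord_241(189) = 240: 189 is a primitive root.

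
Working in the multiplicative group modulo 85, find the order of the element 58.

16

ord(58) | φ(85) = φ(5·17) = (5−1)·(17−1) = 4·16 = 64 = 2^6.
Divisors of 64: 1, 2, 4, 8, 16, 32, 64.
Check 58^d mod 85 for each divisor in increasing order:
58^1 ≡ 58 (mod 85)
58^2 ≡ 49 (mod 85)
58^4 ≡ 21 (mod 85)
58^8 ≡ 16 (mod 85)
58^16 ≡ 1 (mod 85) ✓
Hence ord(58) = 16.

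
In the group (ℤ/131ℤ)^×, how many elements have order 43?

φ(131) = 131 − 1 = 130 = 2 · 5 · 13.
In a cyclic group of order 130, there are φ(d) elements of order d for each divisor d of 130, and zero for non-divisors.
Here 130 is not a multiple of 43, so there are no elements of order 43.

0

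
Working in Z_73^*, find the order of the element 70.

Since 70 ∈ (Z/73Z)^×, its order divides φ(73) = 73 − 1 = 72 = 2^3 · 3^2.
Divisors of 72: 1, 2, 3, 4, 6, 8, 9, 12, 18, 24, 36, 72.
Compute 70^d (mod 73) for the divisors d until we hit 1:
70^1 ≡ 70 (mod 73)
70^2 ≡ 9 (mod 73)
70^3 ≡ 46 (mod 73)
70^4 ≡ 8 (mod 73)
70^6 ≡ 72 (mod 73)
70^8 ≡ 64 (mod 73)
70^9 ≡ 27 (mod 73)
70^12 ≡ 1 (mod 73) ✓
So ord_73(70) = 12.

12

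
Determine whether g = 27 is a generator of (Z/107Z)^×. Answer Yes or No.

No

φ(107) = 107 − 1 = 106 = 2 · 53.
Test 27^(106/q) mod 107 for each prime factor q of 106:
27^53 ≡ 1 (mod 107)  [q = 2: ≡ 1 ✗]
27^2 ≡ 87 (mod 107)  [q = 53: ≢ 1 ✓]
27^53 ≡ 1 shows ord(27) | 53, strictly less than φ(107); not a primitive root.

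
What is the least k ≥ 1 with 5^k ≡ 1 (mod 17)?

By Lagrange's theorem, ord_17(5) divides φ(17) = 17 − 1 = 16 = 2^4.
Divisors of 16: 1, 2, 4, 8, 16.
Test each divisor d:
5^1 ≡ 5 (mod 17)
5^2 ≡ 8 (mod 17)
5^4 ≡ 13 (mod 17)
5^8 ≡ 16 (mod 17)
5^16 ≡ 1 (mod 17) ✓
Hence ord(5) = 16.

16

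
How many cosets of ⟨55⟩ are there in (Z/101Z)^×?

Since 55 ∈ (Z/101Z)^×, its order divides φ(101) = 101 − 1 = 100 = 2^2 · 5^2.
Divisors of 100: 1, 2, 4, 5, 10, 20, 25, 50, 100.
Compute 55^d (mod 101) for the divisors d until we hit 1:
55^1 ≡ 55 (mod 101)
55^2 ≡ 96 (mod 101)
55^4 ≡ 25 (mod 101)
55^5 ≡ 62 (mod 101)
55^10 ≡ 6 (mod 101)
55^20 ≡ 36 (mod 101)
55^25 ≡ 10 (mod 101)
55^50 ≡ 100 (mod 101)
55^100 ≡ 1 (mod 101) ✓
So ord_101(55) = 100, hence |⟨55⟩| = 100.
Index = |(Z/101Z)^×| / |⟨55⟩| = 100 / 100 = 1.

1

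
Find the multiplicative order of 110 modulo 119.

Since 110 ∈ (Z/119Z)^×, its order divides φ(119) = φ(7·17) = (7−1)·(17−1) = 6·16 = 96 = 2^5 · 3.
Divisors of 96: 1, 2, 3, 4, 6, 8, 12, 16, 24, 32, 48, 96.
Check 110^d mod 119 for each divisor in increasing order:
110^1 ≡ 110
110^2 ≡ 81
110^3 ≡ 104
110^4 ≡ 16
110^6 ≡ 106
110^8 ≡ 18
110^12 ≡ 50
110^16 ≡ 86
110^24 ≡ 1
Hence ord(110) = 24.

24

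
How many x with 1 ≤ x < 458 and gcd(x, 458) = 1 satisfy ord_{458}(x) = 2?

1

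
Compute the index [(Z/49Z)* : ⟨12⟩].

1

By Lagrange's theorem, ord_49(12) divides φ(49) = φ(7^2) = 7·(7−1) = 42 = 2 · 3 · 7.
Divisors of 42: 1, 2, 3, 6, 7, 14, 21, 42.
Test each divisor d:
12^1 ≡ 12 (mod 49)
12^2 ≡ 46 (mod 49)
12^3 ≡ 13 (mod 49)
12^6 ≡ 22 (mod 49)
12^7 ≡ 19 (mod 49)
12^14 ≡ 18 (mod 49)
12^21 ≡ 48 (mod 49)
12^42 ≡ 1 (mod 49) ✓
So ord_49(12) = 42, hence |⟨12⟩| = 42.
The index is φ(49) / ord(12) = 42 / 42 = 1.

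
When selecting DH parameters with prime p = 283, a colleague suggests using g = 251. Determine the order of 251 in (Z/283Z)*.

47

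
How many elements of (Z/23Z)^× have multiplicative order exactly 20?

0

φ(23) = 23 − 1 = 22 = 2 · 11.
In a cyclic group of order 22, there are φ(d) elements of order d for each divisor d of 22, and zero for non-divisors.
Here 22 is not a multiple of 20, so there are no elements of order 20.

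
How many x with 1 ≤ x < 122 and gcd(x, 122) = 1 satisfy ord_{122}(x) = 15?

8

φ(122) = φ(2)·φ(61) = 1·60 = 60 = 2^2 · 3 · 5.
Since (Z/122Z)^× is cyclic of order 60, the number of elements of order d is φ(d) when d | 60 and 0 otherwise.
15 = 3 · 5 divides 60, and φ(15) = 8.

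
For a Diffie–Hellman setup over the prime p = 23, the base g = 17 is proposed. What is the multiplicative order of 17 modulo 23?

22

Since 17 ∈ (Z/23Z)^×, its order divides φ(23) = 23 − 1 = 22 = 2 · 11.
Divisors of 22: 1, 2, 11, 22.
Evaluate successive powers at the divisors of 22:
17^1 ≡ 17 (mod 23)
17^2 ≡ 13 (mod 23)
17^11 ≡ 22 (mod 23)
17^22 ≡ 1 (mod 23) ✓
The smallest such exponent is 22, so the order of 17 is 22.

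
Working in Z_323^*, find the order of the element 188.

9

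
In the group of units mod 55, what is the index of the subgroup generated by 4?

The order of 4 must divide φ(55) = φ(5·11) = (5−1)·(11−1) = 4·10 = 40 = 2^3 · 5.
Divisors of 40: 1, 2, 4, 5, 8, 10, 20, 40.
Check 4^d mod 55 for each divisor in increasing order:
4^1 ≡ 4 (mod 55)
4^2 ≡ 16 (mod 55)
4^4 ≡ 36 (mod 55)
4^5 ≡ 34 (mod 55)
4^8 ≡ 31 (mod 55)
4^10 ≡ 1 (mod 55) ✓
Thus |⟨4⟩| = ord(4) = 10.
The index is φ(55) / ord(4) = 40 / 10 = 4.

4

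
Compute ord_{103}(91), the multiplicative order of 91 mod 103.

By Lagrange's theorem, ord_103(91) divides φ(103) = 103 − 1 = 102 = 2 · 3 · 17.
Divisors of 102: 1, 2, 3, 6, 17, 34, 51, 102.
Check 91^d mod 103 for each divisor in increasing order:
91^1 ≡ 91 (mod 103)
91^2 ≡ 41 (mod 103)
91^3 ≡ 23 (mod 103)
91^6 ≡ 14 (mod 103)
91^17 ≡ 46 (mod 103)
91^34 ≡ 56 (mod 103)
91^51 ≡ 1 (mod 103) ✓
The smallest such exponent is 51, so the order of 91 is 51.

51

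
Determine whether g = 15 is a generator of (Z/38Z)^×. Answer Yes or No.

φ(38) = φ(2)·φ(19) = 1·18 = 18 = 2 · 3^2.
It suffices to check that the order of 15 is not a proper divisor of 18: compute 15^(18/q) for q ∈ {2, 3}.
15^9 ≡ 37 (mod 38)  [q = 2: ≢ 1 ✓]
15^6 ≡ 11 (mod 38)  [q = 3: ≢ 1 ✓]
All checks pass, so 15 has order 18 and is a primitive root modulo 38.

Yes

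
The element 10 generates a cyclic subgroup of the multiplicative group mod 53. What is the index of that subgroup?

ord(10) | φ(53) = 53 − 1 = 52 = 2^2 · 13.
Divisors of 52: 1, 2, 4, 13, 26, 52.
Test each divisor d:
10^1 ≡ 10
10^2 ≡ 47
10^4 ≡ 36
10^13 ≡ 1
The order of 10 is 13, so the subgroup it generates has 13 elements.
[(Z/53Z)^× : ⟨10⟩] = 52/13 = 4.

4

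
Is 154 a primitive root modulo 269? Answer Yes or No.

No

φ(269) = 269 − 1 = 268 = 2^2 · 67.
An element g generates (Z/269Z)^× iff g^(268/q) ≢ 1 (mod 269) for each prime q ∈ {2, 67}.
154^134 ≡ 1 (mod 269)  [q = 2: ≡ 1 ✗]
154^4 ≡ 53 (mod 269)  [q = 67: ≢ 1 ✓]
154^134 ≡ 1 shows ord(154) | 134, strictly less than φ(269); not a primitive root.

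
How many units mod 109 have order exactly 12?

φ(109) = 109 − 1 = 108 = 2^2 · 3^3.
(Z/109Z)^× is cyclic (|G| = 108); a cyclic group of order m has exactly φ(d) elements of each order d | m, and none otherwise.
12 = 2^2 · 3 divides 108, and φ(12) = 4.

4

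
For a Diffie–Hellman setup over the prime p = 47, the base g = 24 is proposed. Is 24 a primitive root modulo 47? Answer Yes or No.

φ(47) = 47 − 1 = 46 = 2 · 23.
Test 24^(46/q) mod 47 for each prime factor q of 46:
24^23 ≡ 1 (mod 47)  [q = 2: ≡ 1 ✗]
24^2 ≡ 12 (mod 47)  [q = 23: ≢ 1 ✓]
24^23 ≡ 1 shows ord(24) | 23, strictly less than φ(47); not a primitive root.

No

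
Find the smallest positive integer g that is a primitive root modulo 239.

φ(239) = 239 − 1 = 238 = 2 · 7 · 17.
g is a primitive root iff g^(238/q) ≢ 1 (mod 239) for each prime q ∈ {2, 7, 17}.
g = 2: 2^119 ≡ 1 — hits 1, so not a primitive root.
g = 3: 3^119 ≡ 1 — hits 1, so not a primitive root.
g = 4: 4^119 ≡ 1 — hits 1, so not a primitive root.
g = 5: 5^119 ≡ 1 — hits 1, so not a primitive root.
g = 6: 6^119 ≡ 1 — hits 1, so not a primitive root.
g = 7: 7^119 ≡ 238; 7^34 ≡ 24; 7^14 ≡ 211 — none is 1, so 7 is a primitive root.
Hence the least primitive root of 239 is 7.

7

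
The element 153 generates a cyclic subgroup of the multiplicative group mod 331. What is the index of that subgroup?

6

By Lagrange's theorem, ord_331(153) divides φ(331) = 331 − 1 = 330 = 2 · 3 · 5 · 11.
Divisors of 330: 1, 2, 3, 5, 6, 10, 11, 15, 22, 30, 33, 55, 66, 110, 165, 330.
Check 153^d mod 331 for each divisor in increasing order:
153^1 ≡ 153 (mod 331)
153^2 ≡ 239 (mod 331)
153^3 ≡ 157 (mod 331)
153^5 ≡ 120 (mod 331)
153^6 ≡ 155 (mod 331)
153^10 ≡ 167 (mod 331)
153^11 ≡ 64 (mod 331)
153^15 ≡ 180 (mod 331)
153^22 ≡ 124 (mod 331)
153^30 ≡ 293 (mod 331)
153^33 ≡ 323 (mod 331)
153^55 ≡ 1 (mod 331) ✓
Thus |⟨153⟩| = ord(153) = 55.
Index = |(Z/331Z)^×| / |⟨153⟩| = 330 / 55 = 6.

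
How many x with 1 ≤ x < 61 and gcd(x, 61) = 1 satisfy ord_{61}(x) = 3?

2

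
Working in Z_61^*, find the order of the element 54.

Since 54 ∈ (Z/61Z)^×, its order divides φ(61) = 61 − 1 = 60 = 2^2 · 3 · 5.
Divisors of 60: 1, 2, 3, 4, 5, 6, 10, 12, 15, 20, 30, 60.
Compute 54^d (mod 61) for the divisors d until we hit 1:
54^1 ≡ 54
54^2 ≡ 49
54^3 ≡ 23
54^4 ≡ 22
54^5 ≡ 29
54^6 ≡ 41
54^10 ≡ 48
54^12 ≡ 34
54^15 ≡ 50
54^20 ≡ 47
54^30 ≡ 60
54^60 ≡ 1
The smallest such exponent is 60, so the order of 54 is 60.

60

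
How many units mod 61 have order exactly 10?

4

φ(61) = 61 − 1 = 60 = 2^2 · 3 · 5.
Since (Z/61Z)^× is cyclic of order 60, the number of elements of order d is φ(d) when d | 60 and 0 otherwise.
10 = 2 · 5 divides 60, and φ(10) = 4.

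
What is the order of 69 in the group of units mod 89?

ord(69) | φ(89) = 89 − 1 = 88 = 2^3 · 11.
Divisors of 88: 1, 2, 4, 8, 11, 22, 44, 88.
Compute 69^d (mod 89) for the divisors d until we hit 1:
69^1 ≡ 69 (mod 89)
69^2 ≡ 44 (mod 89)
69^4 ≡ 67 (mod 89)
69^8 ≡ 39 (mod 89)
69^11 ≡ 34 (mod 89)
69^22 ≡ 88 (mod 89)
69^44 ≡ 1 (mod 89) ✓
The smallest such exponent is 44, so the order of 69 is 44.

44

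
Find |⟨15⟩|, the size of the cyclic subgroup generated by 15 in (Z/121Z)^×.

55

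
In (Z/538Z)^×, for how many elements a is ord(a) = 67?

66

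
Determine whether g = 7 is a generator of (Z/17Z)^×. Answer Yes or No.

Yes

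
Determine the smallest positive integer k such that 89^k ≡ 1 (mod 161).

66

By Lagrange's theorem, ord_161(89) divides φ(161) = φ(7·23) = (7−1)·(23−1) = 6·22 = 132 = 2^2 · 3 · 11.
Divisors of 132: 1, 2, 3, 4, 6, 11, 12, 22, 33, 44, 66, 132.
Evaluate successive powers at the divisors of 132:
89^1 ≡ 89 (mod 161)
89^2 ≡ 32 (mod 161)
89^3 ≡ 111 (mod 161)
89^4 ≡ 58 (mod 161)
89^6 ≡ 85 (mod 161)
89^11 ≡ 45 (mod 161)
89^12 ≡ 141 (mod 161)
89^22 ≡ 93 (mod 161)
89^33 ≡ 160 (mod 161)
89^44 ≡ 116 (mod 161)
89^66 ≡ 1 (mod 161) ✓
Therefore the multiplicative order of 89 modulo 161 is 66.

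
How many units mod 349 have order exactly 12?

4

φ(349) = 349 − 1 = 348 = 2^2 · 3 · 29.
In a cyclic group of order 348, there are φ(d) elements of order d for each divisor d of 348, and zero for non-divisors.
12 = 2^2 · 3 divides 348, and φ(12) = 4.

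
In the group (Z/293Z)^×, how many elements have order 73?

72

φ(293) = 293 − 1 = 292 = 2^2 · 73.
Since (Z/293Z)^× is cyclic of order 292, the number of elements of order d is φ(d) when d | 292 and 0 otherwise.
73 | 292, and φ(73) = 73 − 1 = 72.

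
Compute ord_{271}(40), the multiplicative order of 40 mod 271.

135

Since 40 ∈ (Z/271Z)^×, its order divides φ(271) = 271 − 1 = 270 = 2 · 3^3 · 5.
Divisors of 270: 1, 2, 3, 5, 6, 9, 10, 15, 18, 27, 30, 45, 54, 90, 135, 270.
Test each divisor d:
40^1 ≡ 40 (mod 271)
40^2 ≡ 245 (mod 271)
40^3 ≡ 44 (mod 271)
40^5 ≡ 211 (mod 271)
40^6 ≡ 39 (mod 271)
40^9 ≡ 90 (mod 271)
40^10 ≡ 77 (mod 271)
40^15 ≡ 258 (mod 271)
40^18 ≡ 241 (mod 271)
40^27 ≡ 10 (mod 271)
40^30 ≡ 169 (mod 271)
40^45 ≡ 242 (mod 271)
40^54 ≡ 100 (mod 271)
40^90 ≡ 28 (mod 271)
40^135 ≡ 1 (mod 271) ✓
The smallest such exponent is 135, so the order of 40 is 135.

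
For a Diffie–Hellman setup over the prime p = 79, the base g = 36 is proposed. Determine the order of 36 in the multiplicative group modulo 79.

39

ord(36) | φ(79) = 79 − 1 = 78 = 2 · 3 · 13.
Divisors of 78: 1, 2, 3, 6, 13, 26, 39, 78.
Test each divisor d:
36^1 ≡ 36
36^2 ≡ 32
36^3 ≡ 46
36^6 ≡ 62
36^13 ≡ 55
36^26 ≡ 23
36^39 ≡ 1
The smallest such exponent is 39, so the order of 36 is 39.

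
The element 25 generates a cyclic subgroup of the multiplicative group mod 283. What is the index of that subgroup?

2

The order of 25 must divide φ(283) = 283 − 1 = 282 = 2 · 3 · 47.
Divisors of 282: 1, 2, 3, 6, 47, 94, 141, 282.
Check 25^d mod 283 for each divisor in increasing order:
25^1 ≡ 25
25^2 ≡ 59
25^3 ≡ 60
25^6 ≡ 204
25^47 ≡ 44
25^94 ≡ 238
25^141 ≡ 1
The order of 25 is 141, so the subgroup it generates has 141 elements.
Index = |(Z/283Z)^×| / |⟨25⟩| = 282 / 141 = 2.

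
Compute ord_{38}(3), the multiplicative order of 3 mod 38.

By Lagrange's theorem, ord_38(3) divides φ(38) = φ(2)·φ(19) = 1·18 = 18 = 2 · 3^2.
Divisors of 18: 1, 2, 3, 6, 9, 18.
Test each divisor d:
3^1 ≡ 3 (mod 38)
3^2 ≡ 9 (mod 38)
3^3 ≡ 27 (mod 38)
3^6 ≡ 7 (mod 38)
3^9 ≡ 37 (mod 38)
3^18 ≡ 1 (mod 38) ✓
So ord_38(3) = 18.

18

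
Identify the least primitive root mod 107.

2

φ(107) = 107 − 1 = 106 = 2 · 53.
Test candidates g = 2, 3, … against the prime factors q ∈ {2, 53} of φ(107): g is a generator iff g^(106/q) ≢ 1 for every such q.
g = 2: 2^53 ≡ 106; 2^2 ≡ 4 — none is 1, so 2 is a primitive root.
So 2 is the smallest generator of (Z/107Z)^×.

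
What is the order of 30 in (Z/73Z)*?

24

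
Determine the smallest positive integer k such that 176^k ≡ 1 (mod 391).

176

ord(176) | φ(391) = φ(17·23) = (17−1)·(23−1) = 16·22 = 352 = 2^5 · 11.
Divisors of 352: 1, 2, 4, 8, 11, 16, 22, 32, 44, 88, 176, 352.
Evaluate successive powers at the divisors of 352:
176^1 ≡ 176 (mod 391)
176^2 ≡ 87 (mod 391)
176^4 ≡ 140 (mod 391)
176^8 ≡ 50 (mod 391)
176^11 ≡ 22 (mod 391)
176^16 ≡ 154 (mod 391)
176^22 ≡ 93 (mod 391)
176^32 ≡ 256 (mod 391)
176^44 ≡ 47 (mod 391)
176^88 ≡ 254 (mod 391)
176^176 ≡ 1 (mod 391) ✓
The smallest such exponent is 176, so the order of 176 is 176.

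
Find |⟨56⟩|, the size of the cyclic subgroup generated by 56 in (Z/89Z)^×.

Since 56 ∈ (Z/89Z)^×, its order divides φ(89) = 89 − 1 = 88 = 2^3 · 11.
Divisors of 88: 1, 2, 4, 8, 11, 22, 44, 88.
Evaluate successive powers at the divisors of 88:
56^1 ≡ 56 (mod 89)
56^2 ≡ 21 (mod 89)
56^4 ≡ 85 (mod 89)
56^8 ≡ 16 (mod 89)
56^11 ≡ 37 (mod 89)
56^22 ≡ 34 (mod 89)
56^44 ≡ 88 (mod 89)
56^88 ≡ 1 (mod 89) ✓
Hence ord(56) = 88.

88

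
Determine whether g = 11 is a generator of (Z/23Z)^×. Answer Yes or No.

φ(23) = 23 − 1 = 22 = 2 · 11.
11 is a primitive root mod 23 iff 11^(φ(23)/q) ≢ 1 for every prime q | φ(23), i.e. q ∈ {2, 11}.
11^11 ≡ 22 (mod 23)  [q = 2: ≢ 1 ✓]
11^2 ≡ 6 (mod 23)  [q = 11: ≢ 1 ✓]
None equal 1, so ord_23(11) = 22: 11 is a primitive root.

Yes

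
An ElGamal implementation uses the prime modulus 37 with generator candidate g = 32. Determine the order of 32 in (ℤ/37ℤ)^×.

36

By Lagrange's theorem, ord_37(32) divides φ(37) = 37 − 1 = 36 = 2^2 · 3^2.
Divisors of 36: 1, 2, 3, 4, 6, 9, 12, 18, 36.
Test each divisor d:
32^1 ≡ 32 (mod 37)
32^2 ≡ 25 (mod 37)
32^3 ≡ 23 (mod 37)
32^4 ≡ 33 (mod 37)
32^6 ≡ 11 (mod 37)
32^9 ≡ 31 (mod 37)
32^12 ≡ 10 (mod 37)
32^18 ≡ 36 (mod 37)
32^36 ≡ 1 (mod 37) ✓
The smallest such exponent is 36, so the order of 32 is 36.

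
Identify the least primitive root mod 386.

φ(386) = φ(2)·φ(193) = 1·192 = 192 = 2^6 · 3.
Test candidates g = 2, 3, … against the prime factors q ∈ {2, 3} of φ(386): g is a generator iff g^(192/q) ≢ 1 for every such q.
g = 2: gcd(2, 386) = 2 > 1, not a unit — skip.
g = 3: 3^96 ≡ 1 — hits 1, so not a primitive root.
g = 4: gcd(4, 386) = 2 > 1, not a unit — skip.
g = 5: 5^96 ≡ 385; 5^64 ≡ 277 — none is 1, so 5 is a primitive root.
Hence the least primitive root of 386 is 5.

5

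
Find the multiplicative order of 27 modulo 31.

10

The order of 27 must divide φ(31) = 31 − 1 = 30 = 2 · 3 · 5.
Divisors of 30: 1, 2, 3, 5, 6, 10, 15, 30.
Check 27^d mod 31 for each divisor in increasing order:
27^1 ≡ 27 (mod 31)
27^2 ≡ 16 (mod 31)
27^3 ≡ 29 (mod 31)
27^5 ≡ 30 (mod 31)
27^6 ≡ 4 (mod 31)
27^10 ≡ 1 (mod 31) ✓
Therefore the multiplicative order of 27 modulo 31 is 10.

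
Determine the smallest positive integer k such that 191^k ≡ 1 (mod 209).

The order of 191 must divide φ(209) = φ(11·19) = (11−1)·(19−1) = 10·18 = 180 = 2^2 · 3^2 · 5.
Divisors of 180: 1, 2, 3, 4, 5, 6, 9, 10, 12, 15, 18, 20, 30, 36, 45, 60, 90, 180.
Compute 191^d (mod 209) for the divisors d until we hit 1:
191^1 ≡ 191
191^2 ≡ 115
191^3 ≡ 20
191^4 ≡ 58
191^5 ≡ 1
Hence ord(191) = 5.

5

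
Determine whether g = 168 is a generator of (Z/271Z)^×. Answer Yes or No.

φ(271) = 271 − 1 = 270 = 2 · 3^3 · 5.
168 is a primitive root mod 271 iff 168^(φ(271)/q) ≢ 1 for every prime q | φ(271), i.e. q ∈ {2, 3, 5}.
168^135 ≡ 270 (mod 271)  [q = 2: ≢ 1 ✓]
168^90 ≡ 242 (mod 271)  [q = 3: ≢ 1 ✓]
168^54 ≡ 10 (mod 271)  [q = 5: ≢ 1 ✓]
None equal 1, so ord_271(168) = 270: 168 is a primitive root.

Yes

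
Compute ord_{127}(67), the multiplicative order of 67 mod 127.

126

Since 67 ∈ (Z/127Z)^×, its order divides φ(127) = 127 − 1 = 126 = 2 · 3^2 · 7.
Divisors of 126: 1, 2, 3, 6, 7, 9, 14, 18, 21, 42, 63, 126.
Test each divisor d:
67^1 ≡ 67 (mod 127)
67^2 ≡ 44 (mod 127)
67^3 ≡ 27 (mod 127)
67^6 ≡ 94 (mod 127)
67^7 ≡ 75 (mod 127)
67^9 ≡ 125 (mod 127)
67^14 ≡ 37 (mod 127)
67^18 ≡ 4 (mod 127)
67^21 ≡ 108 (mod 127)
67^42 ≡ 107 (mod 127)
67^63 ≡ 126 (mod 127)
67^126 ≡ 1 (mod 127) ✓
The smallest such exponent is 126, so the order of 67 is 126.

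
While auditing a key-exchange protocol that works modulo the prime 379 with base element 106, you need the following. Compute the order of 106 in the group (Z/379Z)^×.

189

The order of 106 must divide φ(379) = 379 − 1 = 378 = 2 · 3^3 · 7.
Divisors of 378: 1, 2, 3, 6, 7, 9, 14, 18, 21, 27, 42, 54, 63, 126, 189, 378.
Check 106^d mod 379 for each divisor in increasing order:
106^1 ≡ 106
106^2 ≡ 245
106^3 ≡ 198
106^6 ≡ 167
106^7 ≡ 268
106^9 ≡ 93
106^14 ≡ 193
106^18 ≡ 311
106^21 ≡ 180
106^27 ≡ 119
106^42 ≡ 185
106^54 ≡ 138
106^63 ≡ 327
106^126 ≡ 51
106^189 ≡ 1
Therefore the multiplicative order of 106 modulo 379 is 189.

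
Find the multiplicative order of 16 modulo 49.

21

Since 16 ∈ (Z/49Z)^×, its order divides φ(49) = φ(7^2) = 7·(7−1) = 42 = 2 · 3 · 7.
Divisors of 42: 1, 2, 3, 6, 7, 14, 21, 42.
Test each divisor d:
16^1 ≡ 16 (mod 49)
16^2 ≡ 11 (mod 49)
16^3 ≡ 29 (mod 49)
16^6 ≡ 8 (mod 49)
16^7 ≡ 30 (mod 49)
16^14 ≡ 18 (mod 49)
16^21 ≡ 1 (mod 49) ✓
Hence ord(16) = 21.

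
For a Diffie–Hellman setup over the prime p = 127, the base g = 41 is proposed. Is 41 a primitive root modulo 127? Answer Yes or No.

φ(127) = 127 − 1 = 126 = 2 · 3^2 · 7.
Test 41^(126/q) mod 127 for each prime factor q of 126:
41^63 ≡ 1 (mod 127)  [q = 2: ≡ 1 ✗]
41^42 ≡ 19 (mod 127)  [q = 3: ≢ 1 ✓]
41^18 ≡ 64 (mod 127)  [q = 7: ≢ 1 ✓]
The check at q = 2 fails, so 41 generates a proper subgroup.

No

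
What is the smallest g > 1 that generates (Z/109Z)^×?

φ(109) = 109 − 1 = 108 = 2^2 · 3^3.
g is a primitive root iff g^(108/q) ≢ 1 (mod 109) for each prime q ∈ {2, 3}.
g = 2: 2^54 ≡ 108; 2^36 ≡ 1 — hits 1, so not a primitive root.
g = 3: 3^54 ≡ 1 — hits 1, so not a primitive root.
g = 4: 4^54 ≡ 1 — hits 1, so not a primitive root.
g = 5: 5^54 ≡ 1 — hits 1, so not a primitive root.
g = 6: 6^54 ≡ 108; 6^36 ≡ 63 — none is 1, so 6 is a primitive root.
So 6 is the smallest generator of (Z/109Z)^×.

6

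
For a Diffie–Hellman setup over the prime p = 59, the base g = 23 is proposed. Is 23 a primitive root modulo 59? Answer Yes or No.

Yes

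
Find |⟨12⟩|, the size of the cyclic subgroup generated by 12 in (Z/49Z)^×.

42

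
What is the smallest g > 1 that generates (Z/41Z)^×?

φ(41) = 41 − 1 = 40 = 2^3 · 5.
g is a primitive root iff g^(40/q) ≢ 1 (mod 41) for each prime q ∈ {2, 5}.
g = 2: 2^20 ≡ 1 — hits 1, so not a primitive root.
g = 3: 3^20 ≡ 40; 3^8 ≡ 1 — hits 1, so not a primitive root.
g = 4: 4^20 ≡ 1 — hits 1, so not a primitive root.
g = 5: 5^20 ≡ 1 — hits 1, so not a primitive root.
g = 6: 6^20 ≡ 40; 6^8 ≡ 10 — none is 1, so 6 is a primitive root.
The smallest primitive root modulo 41 is 6.

6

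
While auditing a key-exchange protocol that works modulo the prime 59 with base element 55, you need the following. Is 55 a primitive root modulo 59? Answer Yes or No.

φ(59) = 59 − 1 = 58 = 2 · 29.
An element g generates (Z/59Z)^× iff g^(58/q) ≢ 1 (mod 59) for each prime q ∈ {2, 29}.
55^29 ≡ 58 (mod 59)  [q = 2: ≢ 1 ✓]
55^2 ≡ 16 (mod 59)  [q = 29: ≢ 1 ✓]
All checks pass, so 55 has order 58 and is a primitive root modulo 59.

Yes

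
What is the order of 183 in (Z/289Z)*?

68

By Lagrange's theorem, ord_289(183) divides φ(289) = φ(17^2) = 17·(17−1) = 272 = 2^4 · 17.
Divisors of 272: 1, 2, 4, 8, 16, 17, 34, 68, 136, 272.
Check 183^d mod 289 for each divisor in increasing order:
183^1 ≡ 183 (mod 289)
183^2 ≡ 254 (mod 289)
183^4 ≡ 69 (mod 289)
183^8 ≡ 137 (mod 289)
183^16 ≡ 273 (mod 289)
183^17 ≡ 251 (mod 289)
183^34 ≡ 288 (mod 289)
183^68 ≡ 1 (mod 289) ✓
So ord_289(183) = 68.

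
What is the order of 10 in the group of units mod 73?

The order of 10 must divide φ(73) = 73 − 1 = 72 = 2^3 · 3^2.
Divisors of 72: 1, 2, 3, 4, 6, 8, 9, 12, 18, 24, 36, 72.
Evaluate successive powers at the divisors of 72:
10^1 ≡ 10 (mod 73)
10^2 ≡ 27 (mod 73)
10^3 ≡ 51 (mod 73)
10^4 ≡ 72 (mod 73)
10^6 ≡ 46 (mod 73)
10^8 ≡ 1 (mod 73) ✓
Therefore the multiplicative order of 10 modulo 73 is 8.

8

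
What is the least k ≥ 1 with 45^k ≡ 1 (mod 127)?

126

By Lagrange's theorem, ord_127(45) divides φ(127) = 127 − 1 = 126 = 2 · 3^2 · 7.
Divisors of 126: 1, 2, 3, 6, 7, 9, 14, 18, 21, 42, 63, 126.
Evaluate successive powers at the divisors of 126:
45^1 ≡ 45
45^2 ≡ 120
45^3 ≡ 66
45^6 ≡ 38
45^7 ≡ 59
45^9 ≡ 95
45^14 ≡ 52
45^18 ≡ 8
45^21 ≡ 20
45^42 ≡ 19
45^63 ≡ 126
45^126 ≡ 1
Hence ord(45) = 126.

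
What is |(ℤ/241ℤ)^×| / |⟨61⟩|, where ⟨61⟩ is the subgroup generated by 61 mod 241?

The order of 61 must divide φ(241) = 241 − 1 = 240 = 2^4 · 3 · 5.
Divisors of 240: 1, 2, 3, 4, 5, 6, 8, 10, 12, 15, 16, 20, 24, 30, 40, 48, 60, 80, 120, 240.
Check 61^d mod 241 for each divisor in increasing order:
61^1 ≡ 61 (mod 241)
61^2 ≡ 106 (mod 241)
61^3 ≡ 200 (mod 241)
61^4 ≡ 150 (mod 241)
61^5 ≡ 233 (mod 241)
61^6 ≡ 235 (mod 241)
61^8 ≡ 87 (mod 241)
61^10 ≡ 64 (mod 241)
61^12 ≡ 36 (mod 241)
61^15 ≡ 211 (mod 241)
61^16 ≡ 98 (mod 241)
61^20 ≡ 240 (mod 241)
61^24 ≡ 91 (mod 241)
61^30 ≡ 177 (mod 241)
61^40 ≡ 1 (mod 241) ✓
Thus |⟨61⟩| = ord(61) = 40.
The index is φ(241) / ord(61) = 240 / 40 = 6.

6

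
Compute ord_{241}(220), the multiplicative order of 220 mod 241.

Since 220 ∈ (Z/241Z)^×, its order divides φ(241) = 241 − 1 = 240 = 2^4 · 3 · 5.
Divisors of 240: 1, 2, 3, 4, 5, 6, 8, 10, 12, 15, 16, 20, 24, 30, 40, 48, 60, 80, 120, 240.
Compute 220^d (mod 241) for the divisors d until we hit 1:
220^1 ≡ 220 (mod 241)
220^2 ≡ 200 (mod 241)
220^3 ≡ 138 (mod 241)
220^4 ≡ 235 (mod 241)
220^5 ≡ 126 (mod 241)
220^6 ≡ 5 (mod 241)
220^8 ≡ 36 (mod 241)
220^10 ≡ 211 (mod 241)
220^12 ≡ 25 (mod 241)
220^15 ≡ 76 (mod 241)
220^16 ≡ 91 (mod 241)
220^20 ≡ 177 (mod 241)
220^24 ≡ 143 (mod 241)
220^30 ≡ 233 (mod 241)
220^40 ≡ 240 (mod 241)
220^48 ≡ 205 (mod 241)
220^60 ≡ 64 (mod 241)
220^80 ≡ 1 (mod 241) ✓
Therefore the multiplicative order of 220 modulo 241 is 80.

80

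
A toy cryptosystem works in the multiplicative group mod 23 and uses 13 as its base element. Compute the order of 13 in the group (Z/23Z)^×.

Since 13 ∈ (Z/23Z)^×, its order divides φ(23) = 23 − 1 = 22 = 2 · 11.
Divisors of 22: 1, 2, 11, 22.
Evaluate successive powers at the divisors of 22:
13^1 ≡ 13 (mod 23)
13^2 ≡ 8 (mod 23)
13^11 ≡ 1 (mod 23) ✓
Therefore the multiplicative order of 13 modulo 23 is 11.

11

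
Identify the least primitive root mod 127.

3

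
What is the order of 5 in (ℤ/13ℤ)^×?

The order of 5 must divide φ(13) = 13 − 1 = 12 = 2^2 · 3.
Divisors of 12: 1, 2, 3, 4, 6, 12.
Compute 5^d (mod 13) for the divisors d until we hit 1:
5^1 ≡ 5 (mod 13)
5^2 ≡ 12 (mod 13)
5^3 ≡ 8 (mod 13)
5^4 ≡ 1 (mod 13) ✓
Hence ord(5) = 4.

4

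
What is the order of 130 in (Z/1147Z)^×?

36

By Lagrange's theorem, ord_1147(130) divides φ(1147) = φ(31·37) = (31−1)·(37−1) = 30·36 = 1080 = 2^3 · 3^3 · 5.
Divisors of 1080: 1, 2, 3, 4, 5, 6, 8, 9, 10, 12, 15, 18, 20, 24, 27, 30, 36, 40, 45, 54, 60, 72, 90, 108, 120, 135, 180, 216, 270, 360, 540, 1080.
Test each divisor d:
130^1 ≡ 130
130^2 ≡ 842
130^3 ≡ 495
130^4 ≡ 118
130^5 ≡ 429
130^6 ≡ 714
130^8 ≡ 160
130^9 ≡ 154
130^10 ≡ 521
130^12 ≡ 528
130^15 ≡ 991
130^18 ≡ 776
130^20 ≡ 749
130^24 ≡ 63
130^27 ≡ 216
130^30 ≡ 249
130^36 ≡ 1
So ord_1147(130) = 36.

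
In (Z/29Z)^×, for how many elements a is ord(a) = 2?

1

φ(29) = 29 − 1 = 28 = 2^2 · 7.
(Z/29Z)^× is cyclic (|G| = 28); a cyclic group of order m has exactly φ(d) elements of each order d | m, and none otherwise.
2 | 28, and φ(2) = 2 − 1 = 1.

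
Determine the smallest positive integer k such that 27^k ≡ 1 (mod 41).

8

By Lagrange's theorem, ord_41(27) divides φ(41) = 41 − 1 = 40 = 2^3 · 5.
Divisors of 40: 1, 2, 4, 5, 8, 10, 20, 40.
Compute 27^d (mod 41) for the divisors d until we hit 1:
27^1 ≡ 27 (mod 41)
27^2 ≡ 32 (mod 41)
27^4 ≡ 40 (mod 41)
27^5 ≡ 14 (mod 41)
27^8 ≡ 1 (mod 41) ✓
Therefore the multiplicative order of 27 modulo 41 is 8.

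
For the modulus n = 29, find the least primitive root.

φ(29) = 29 − 1 = 28 = 2^2 · 7.
Test candidates g = 2, 3, … against the prime factors q ∈ {2, 7} of φ(29): g is a generator iff g^(28/q) ≢ 1 for every such q.
g = 2: 2^14 ≡ 28; 2^4 ≡ 16 — none is 1, so 2 is a primitive root.
Hence the least primitive root of 29 is 2.

2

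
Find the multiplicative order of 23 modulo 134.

33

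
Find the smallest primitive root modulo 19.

2

φ(19) = 19 − 1 = 18 = 2 · 3^2.
g is a primitive root iff g^(18/q) ≢ 1 (mod 19) for each prime q ∈ {2, 3}.
g = 2: 2^9 ≡ 18; 2^6 ≡ 7 — none is 1, so 2 is a primitive root.
Hence the least primitive root of 19 is 2.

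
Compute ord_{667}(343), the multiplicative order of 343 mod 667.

ord(343) | φ(667) = φ(23·29) = (23−1)·(29−1) = 22·28 = 616 = 2^3 · 7 · 11.
Divisors of 616: 1, 2, 4, 7, 8, 11, 14, 22, 28, 44, 56, 77, 88, 154, 308, 616.
Evaluate successive powers at the divisors of 616:
343^1 ≡ 343 (mod 667)
343^2 ≡ 257 (mod 667)
343^4 ≡ 16 (mod 667)
343^7 ≡ 378 (mod 667)
343^8 ≡ 256 (mod 667)
343^11 ≡ 45 (mod 667)
343^14 ≡ 146 (mod 667)
343^22 ≡ 24 (mod 667)
343^28 ≡ 639 (mod 667)
343^44 ≡ 576 (mod 667)
343^56 ≡ 117 (mod 667)
343^77 ≡ 436 (mod 667)
343^88 ≡ 277 (mod 667)
343^154 ≡ 1 (mod 667) ✓
So ord_667(343) = 154.

154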